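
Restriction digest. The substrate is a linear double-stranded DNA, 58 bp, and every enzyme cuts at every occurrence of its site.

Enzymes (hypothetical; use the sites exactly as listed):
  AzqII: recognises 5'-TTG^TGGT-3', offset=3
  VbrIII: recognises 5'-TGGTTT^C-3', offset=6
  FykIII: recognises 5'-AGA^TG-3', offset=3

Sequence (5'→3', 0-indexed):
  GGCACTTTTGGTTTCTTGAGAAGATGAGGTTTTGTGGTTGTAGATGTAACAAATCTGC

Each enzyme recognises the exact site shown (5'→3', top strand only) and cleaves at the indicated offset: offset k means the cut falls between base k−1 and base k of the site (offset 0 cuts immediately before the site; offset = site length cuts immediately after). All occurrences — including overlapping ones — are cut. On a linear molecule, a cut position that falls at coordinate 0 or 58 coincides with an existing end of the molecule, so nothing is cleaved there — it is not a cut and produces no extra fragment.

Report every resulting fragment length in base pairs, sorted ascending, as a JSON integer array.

[10,10,10,14,14]

Scan for sites:
  AzqII (TTGTGGT, off=3): starts [31] → cuts [34]
  VbrIII (TGGTTTC, off=6): starts [8] → cuts [14]
  FykIII (AGATG, off=3): starts [21, 41] → cuts [24, 44]

Pooled cuts: [14, 24, 34, 44]

Fragment lengths:
  [0,14): 14 bp
  [14,24): 10 bp
  [24,34): 10 bp
  [34,44): 10 bp
  [44,58): 14 bp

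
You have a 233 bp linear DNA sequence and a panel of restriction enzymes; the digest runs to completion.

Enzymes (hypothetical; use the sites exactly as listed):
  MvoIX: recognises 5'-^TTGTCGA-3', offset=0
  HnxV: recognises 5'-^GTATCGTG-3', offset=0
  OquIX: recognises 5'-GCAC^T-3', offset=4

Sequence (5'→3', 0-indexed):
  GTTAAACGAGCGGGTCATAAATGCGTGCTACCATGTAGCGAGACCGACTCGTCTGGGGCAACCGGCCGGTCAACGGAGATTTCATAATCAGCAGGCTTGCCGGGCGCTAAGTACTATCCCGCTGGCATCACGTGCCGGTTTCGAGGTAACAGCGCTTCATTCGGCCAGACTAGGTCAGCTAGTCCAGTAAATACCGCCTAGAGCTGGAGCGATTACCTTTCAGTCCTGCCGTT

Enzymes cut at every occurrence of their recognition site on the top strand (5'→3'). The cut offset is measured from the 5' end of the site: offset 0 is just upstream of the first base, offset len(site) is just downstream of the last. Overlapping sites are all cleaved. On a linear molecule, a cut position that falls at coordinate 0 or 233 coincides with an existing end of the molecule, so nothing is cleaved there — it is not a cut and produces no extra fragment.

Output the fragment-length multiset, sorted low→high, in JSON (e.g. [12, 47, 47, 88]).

[233]

Per-enzyme occurrences:
  MvoIX (TTGTCGA, off=0): no sites
  HnxV (GTATCGTG, off=0): no sites
  OquIX (GCACT, off=4): no sites

All cut coordinates (distinct, sorted): ∅

Fragments:
  no cuts → one linear fragment of 233 bp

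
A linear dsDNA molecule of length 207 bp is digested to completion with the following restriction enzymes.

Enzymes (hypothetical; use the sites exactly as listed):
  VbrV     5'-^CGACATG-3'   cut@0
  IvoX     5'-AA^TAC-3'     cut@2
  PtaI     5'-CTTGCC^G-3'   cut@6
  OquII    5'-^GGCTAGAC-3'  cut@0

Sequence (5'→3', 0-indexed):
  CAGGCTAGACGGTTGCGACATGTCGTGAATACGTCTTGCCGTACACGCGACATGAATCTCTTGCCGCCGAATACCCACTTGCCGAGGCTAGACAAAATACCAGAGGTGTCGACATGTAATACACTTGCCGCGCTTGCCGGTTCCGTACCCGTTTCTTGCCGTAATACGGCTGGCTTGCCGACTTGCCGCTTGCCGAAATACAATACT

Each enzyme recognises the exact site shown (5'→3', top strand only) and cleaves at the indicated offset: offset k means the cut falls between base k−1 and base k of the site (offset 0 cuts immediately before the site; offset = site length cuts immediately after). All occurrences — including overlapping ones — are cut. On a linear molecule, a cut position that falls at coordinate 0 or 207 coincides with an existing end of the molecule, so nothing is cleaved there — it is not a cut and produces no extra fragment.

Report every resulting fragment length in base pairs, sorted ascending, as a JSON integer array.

Site scan:
  VbrV (CGACATG, off=0): starts [15, 47, 109] → cuts [15, 47, 109]
  IvoX (AATAC, off=2): starts [27, 69, 95, 117, 162, 196, 201] → cuts [29, 71, 97, 119, 164, 198, 203]
  PtaI (CTTGCCG, off=6): starts [34, 59, 77, 123, 132, 154, 173, 181, 188] → cuts [40, 65, 83, 129, 138, 160, 179, 187, 194]
  OquII (GGCTAGAC, off=0): starts [2, 85] → cuts [2, 85]

Pooled cuts: [2, 15, 29, 40, 47, 65, 71, 83, 85, 97, 109, 119, 129, 138, 160, 164, 179, 187, 194, 198, 203]

Fragments:
  [0,2): 2 bp
  [2,15): 13 bp
  [15,29): 14 bp
  [29,40): 11 bp
  [40,47): 7 bp
  [47,65): 18 bp
  [65,71): 6 bp
  [71,83): 12 bp
  [83,85): 2 bp
  [85,97): 12 bp
  [97,109): 12 bp
  [109,119): 10 bp
  [119,129): 10 bp
  [129,138): 9 bp
  [138,160): 22 bp
  [160,164): 4 bp
  [164,179): 15 bp
  [179,187): 8 bp
  [187,194): 7 bp
  [194,198): 4 bp
  [198,203): 5 bp
  [203,207): 4 bp

[2,2,4,4,4,5,6,7,7,8,9,10,10,11,12,12,12,13,14,15,18,22]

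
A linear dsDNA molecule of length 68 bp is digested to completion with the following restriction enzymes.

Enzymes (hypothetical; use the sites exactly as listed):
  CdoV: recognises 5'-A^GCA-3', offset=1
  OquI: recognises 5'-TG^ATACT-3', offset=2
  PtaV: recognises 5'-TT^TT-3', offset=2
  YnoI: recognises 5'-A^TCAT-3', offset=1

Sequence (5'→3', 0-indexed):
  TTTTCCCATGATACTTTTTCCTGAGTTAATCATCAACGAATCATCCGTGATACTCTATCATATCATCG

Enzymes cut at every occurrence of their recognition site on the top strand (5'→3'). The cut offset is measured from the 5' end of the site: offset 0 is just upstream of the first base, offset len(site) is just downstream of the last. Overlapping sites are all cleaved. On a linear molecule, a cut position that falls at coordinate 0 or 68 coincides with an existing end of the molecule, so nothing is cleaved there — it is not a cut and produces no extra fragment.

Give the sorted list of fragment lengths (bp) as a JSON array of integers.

Site scan:
  CdoV (AGCA, off=1): no sites
  OquI TGATACT/2: at [8, 47] ⇒ [10, 49]
  PtaV TTTT/2: at [0, 14, 15] ⇒ [2, 16, 17]
  YnoI ATCAT/1: at [28, 39, 56, 61] ⇒ [29, 40, 57, 62]

All cut coordinates (distinct, sorted): [2, 10, 16, 17, 29, 40, 49, 57, 62]

Fragment lengths:
  [0,2): 2 bp
  [2,10): 8 bp
  [10,16): 6 bp
  [16,17): 1 bp
  [17,29): 12 bp
  [29,40): 11 bp
  [40,49): 9 bp
  [49,57): 8 bp
  [57,62): 5 bp
  [62,68): 6 bp

[1,2,5,6,6,8,8,9,11,12]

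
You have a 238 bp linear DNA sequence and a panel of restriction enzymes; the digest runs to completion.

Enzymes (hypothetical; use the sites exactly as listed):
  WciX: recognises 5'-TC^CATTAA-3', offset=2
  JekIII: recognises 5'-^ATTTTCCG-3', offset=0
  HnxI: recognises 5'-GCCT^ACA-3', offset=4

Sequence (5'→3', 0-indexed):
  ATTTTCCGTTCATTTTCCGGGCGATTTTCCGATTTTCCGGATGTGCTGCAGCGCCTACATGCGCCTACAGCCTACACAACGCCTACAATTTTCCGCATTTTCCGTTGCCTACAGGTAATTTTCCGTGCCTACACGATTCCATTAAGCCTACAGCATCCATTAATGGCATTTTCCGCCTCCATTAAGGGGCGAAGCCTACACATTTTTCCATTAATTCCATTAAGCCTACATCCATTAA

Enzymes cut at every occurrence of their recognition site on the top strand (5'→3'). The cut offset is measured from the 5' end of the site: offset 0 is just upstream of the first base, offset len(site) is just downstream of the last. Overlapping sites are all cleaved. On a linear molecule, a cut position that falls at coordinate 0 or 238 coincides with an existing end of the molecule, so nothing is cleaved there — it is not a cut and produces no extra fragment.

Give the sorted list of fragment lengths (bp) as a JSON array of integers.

[3,5,6,7,7,8,8,9,9,9,10,10,10,10,11,11,11,12,12,13,14,18,25]

Site scan:
  WciX TCCATTAA/2: at [137, 155, 177, 206, 215, 230] ⇒ [139, 157, 179, 208, 217, 232]
  JekIII ATTTTCCG/0: at [0, 11, 23, 31, 87, 96, 117, 167] ⇒ [11, 23, 31, 87, 96, 117, 167] (position 0 is a terminus of the linear molecule — no cut)
  HnxI GCCTACA/4: at [52, 62, 69, 80, 106, 126, 145, 193, 223] ⇒ [56, 66, 73, 84, 110, 130, 149, 197, 227]

Pooled cuts: [11, 23, 31, 56, 66, 73, 84, 87, 96, 110, 117, 130, 139, 149, 157, 167, 179, 197, 208, 217, 227, 232]

Fragment lengths:
  [0,11): 11 bp
  [11,23): 12 bp
  [23,31): 8 bp
  [31,56): 25 bp
  [56,66): 10 bp
  [66,73): 7 bp
  [73,84): 11 bp
  [84,87): 3 bp
  [87,96): 9 bp
  [96,110): 14 bp
  [110,117): 7 bp
  [117,130): 13 bp
  [130,139): 9 bp
  [139,149): 10 bp
  [149,157): 8 bp
  [157,167): 10 bp
  [167,179): 12 bp
  [179,197): 18 bp
  [197,208): 11 bp
  [208,217): 9 bp
  [217,227): 10 bp
  [227,232): 5 bp
  [232,238): 6 bp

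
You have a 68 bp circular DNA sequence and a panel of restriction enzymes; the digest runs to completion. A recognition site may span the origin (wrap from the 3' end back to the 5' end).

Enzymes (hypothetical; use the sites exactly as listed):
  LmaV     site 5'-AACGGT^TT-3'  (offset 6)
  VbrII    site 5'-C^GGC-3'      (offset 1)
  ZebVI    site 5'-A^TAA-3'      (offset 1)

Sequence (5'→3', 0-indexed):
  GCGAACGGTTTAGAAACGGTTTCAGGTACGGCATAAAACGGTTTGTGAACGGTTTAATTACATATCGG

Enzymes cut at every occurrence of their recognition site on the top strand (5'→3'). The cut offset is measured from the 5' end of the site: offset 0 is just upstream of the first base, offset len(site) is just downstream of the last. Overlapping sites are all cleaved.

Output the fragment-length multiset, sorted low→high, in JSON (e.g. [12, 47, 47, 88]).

[4,9,9,11,11,24]

Scan for sites:
  LmaV (AACGGTTT, off=6): starts [3, 14, 36, 47] → cuts [9, 20, 42, 53]
  VbrII (CGGC, off=1): starts [28] → cuts [29]
  ZebVI (ATAA, off=1): starts [32] → cuts [33]

All cut coordinates (distinct, sorted): [9, 20, 29, 33, 42, 53]

Fragment lengths:
  9→20: 11 bp
  20→29: 9 bp
  29→33: 4 bp
  33→42: 9 bp
  42→53: 11 bp
  53→9 (wrap): 68-53+9 = 24 bp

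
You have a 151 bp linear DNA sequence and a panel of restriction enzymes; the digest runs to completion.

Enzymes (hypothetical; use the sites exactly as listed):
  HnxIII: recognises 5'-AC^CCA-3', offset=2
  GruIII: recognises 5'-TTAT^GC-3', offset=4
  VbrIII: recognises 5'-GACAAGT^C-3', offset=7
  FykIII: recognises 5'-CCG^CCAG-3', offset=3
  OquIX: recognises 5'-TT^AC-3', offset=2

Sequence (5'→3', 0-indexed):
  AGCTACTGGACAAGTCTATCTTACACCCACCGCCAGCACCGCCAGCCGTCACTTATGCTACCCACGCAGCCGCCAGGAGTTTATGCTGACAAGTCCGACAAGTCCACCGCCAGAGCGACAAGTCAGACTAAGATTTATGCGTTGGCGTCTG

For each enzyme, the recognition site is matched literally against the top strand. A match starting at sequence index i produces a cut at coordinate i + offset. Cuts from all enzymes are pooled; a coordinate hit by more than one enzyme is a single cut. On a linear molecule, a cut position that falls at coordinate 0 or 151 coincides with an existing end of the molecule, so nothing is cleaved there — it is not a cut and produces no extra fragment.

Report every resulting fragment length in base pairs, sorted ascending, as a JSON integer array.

[4,5,6,6,7,9,9,10,11,12,13,14,15,15,15]

Site scan:
  HnxIII ACCCA/2: at [24, 59] ⇒ [26, 61]
  GruIII TTATGC/4: at [52, 80, 134] ⇒ [56, 84, 138]
  VbrIII GACAAGTC/7: at [8, 87, 96, 116] ⇒ [15, 94, 103, 123]
  FykIII CCGCCAG/3: at [29, 38, 69, 106] ⇒ [32, 41, 72, 109]
  OquIX TTAC/2: at [20] ⇒ [22]

All cut coordinates (distinct, sorted): [15, 22, 26, 32, 41, 56, 61, 72, 84, 94, 103, 109, 123, 138]

Fragment lengths:
  [0,15): 15 bp
  [15,22): 7 bp
  [22,26): 4 bp
  [26,32): 6 bp
  [32,41): 9 bp
  [41,56): 15 bp
  [56,61): 5 bp
  [61,72): 11 bp
  [72,84): 12 bp
  [84,94): 10 bp
  [94,103): 9 bp
  [103,109): 6 bp
  [109,123): 14 bp
  [123,138): 15 bp
  [138,151): 13 bp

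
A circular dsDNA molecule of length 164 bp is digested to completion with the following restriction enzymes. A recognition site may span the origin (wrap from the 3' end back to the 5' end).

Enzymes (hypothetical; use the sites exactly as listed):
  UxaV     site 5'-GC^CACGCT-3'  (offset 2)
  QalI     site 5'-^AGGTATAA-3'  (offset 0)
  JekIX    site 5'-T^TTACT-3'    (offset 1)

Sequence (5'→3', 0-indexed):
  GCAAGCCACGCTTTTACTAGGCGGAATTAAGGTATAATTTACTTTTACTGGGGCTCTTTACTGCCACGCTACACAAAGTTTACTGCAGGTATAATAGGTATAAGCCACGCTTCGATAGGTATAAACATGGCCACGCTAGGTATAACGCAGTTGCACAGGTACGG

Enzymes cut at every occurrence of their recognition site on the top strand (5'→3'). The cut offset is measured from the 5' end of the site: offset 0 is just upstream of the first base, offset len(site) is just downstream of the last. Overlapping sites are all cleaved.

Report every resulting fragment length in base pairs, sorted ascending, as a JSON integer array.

Per-enzyme occurrences:
  UxaV (GCCACGCT, off=2): starts [4, 62, 103, 129] → cuts [6, 64, 105, 131]
  QalI (AGGTATAA, off=0): starts [29, 86, 95, 116, 137] → cuts [29, 86, 95, 116, 137]
  JekIX (TTTACT, off=1): starts [12, 37, 43, 56, 78] → cuts [13, 38, 44, 57, 79]

All cut coordinates (distinct, sorted): [6, 13, 29, 38, 44, 57, 64, 79, 86, 95, 105, 116, 131, 137]

Fragments:
  6→13: 7 bp
  13→29: 16 bp
  29→38: 9 bp
  38→44: 6 bp
  44→57: 13 bp
  57→64: 7 bp
  64→79: 15 bp
  79→86: 7 bp
  86→95: 9 bp
  95→105: 10 bp
  105→116: 11 bp
  116→131: 15 bp
  131→137: 6 bp
  137→6 (wrap): 164-137+6 = 33 bp

[6,6,7,7,7,9,9,10,11,13,15,15,16,33]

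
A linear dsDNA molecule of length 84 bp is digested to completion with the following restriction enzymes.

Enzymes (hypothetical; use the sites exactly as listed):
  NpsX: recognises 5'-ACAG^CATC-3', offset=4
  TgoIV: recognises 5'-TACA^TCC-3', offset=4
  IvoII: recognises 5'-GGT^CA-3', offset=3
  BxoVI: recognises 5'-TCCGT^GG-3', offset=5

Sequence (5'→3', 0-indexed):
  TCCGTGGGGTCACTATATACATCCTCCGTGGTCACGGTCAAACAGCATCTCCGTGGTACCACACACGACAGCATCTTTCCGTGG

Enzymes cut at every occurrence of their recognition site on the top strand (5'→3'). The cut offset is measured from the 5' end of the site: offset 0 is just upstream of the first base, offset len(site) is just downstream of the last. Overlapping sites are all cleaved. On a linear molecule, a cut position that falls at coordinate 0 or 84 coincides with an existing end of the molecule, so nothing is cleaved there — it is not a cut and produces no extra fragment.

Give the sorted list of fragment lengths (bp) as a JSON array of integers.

Scan for sites:
  NpsX (ACAGCATC, off=4): starts [41, 67] → cuts [45, 71]
  TgoIV (TACATCC, off=4): starts [17] → cuts [21]
  IvoII (GGTCA, off=3): starts [7, 29, 35] → cuts [10, 32, 38]
  BxoVI (TCCGTGG, off=5): starts [0, 24, 49, 77] → cuts [5, 29, 54, 82]

Pooled cuts: [5, 10, 21, 29, 32, 38, 45, 54, 71, 82]

Fragments:
  [0,5): 5 bp
  [5,10): 5 bp
  [10,21): 11 bp
  [21,29): 8 bp
  [29,32): 3 bp
  [32,38): 6 bp
  [38,45): 7 bp
  [45,54): 9 bp
  [54,71): 17 bp
  [71,82): 11 bp
  [82,84): 2 bp

[2,3,5,5,6,7,8,9,11,11,17]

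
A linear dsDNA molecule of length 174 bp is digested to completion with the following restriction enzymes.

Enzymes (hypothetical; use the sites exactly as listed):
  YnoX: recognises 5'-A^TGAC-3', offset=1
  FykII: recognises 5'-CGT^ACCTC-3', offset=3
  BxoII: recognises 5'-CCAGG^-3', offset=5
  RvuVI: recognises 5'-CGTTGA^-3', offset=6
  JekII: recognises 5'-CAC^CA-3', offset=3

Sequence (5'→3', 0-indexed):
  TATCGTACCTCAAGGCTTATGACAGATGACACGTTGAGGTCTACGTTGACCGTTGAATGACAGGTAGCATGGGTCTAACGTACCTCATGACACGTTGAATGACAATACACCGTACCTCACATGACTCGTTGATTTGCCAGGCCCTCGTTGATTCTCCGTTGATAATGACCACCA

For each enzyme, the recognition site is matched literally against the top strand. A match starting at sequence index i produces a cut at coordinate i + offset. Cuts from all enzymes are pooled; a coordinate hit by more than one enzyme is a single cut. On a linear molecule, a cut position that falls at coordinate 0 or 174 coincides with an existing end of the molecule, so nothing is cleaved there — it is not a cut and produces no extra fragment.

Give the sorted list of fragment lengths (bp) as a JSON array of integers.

[1,1,2,3,6,6,7,7,7,8,9,10,11,11,11,11,12,13,14,24]

Site scan:
  YnoX (ATGAC, off=1): starts [18, 25, 56, 86, 98, 120, 164] → cuts [19, 26, 57, 87, 99, 121, 165]
  FykII (CGTACCTC, off=3): starts [3, 78, 110] → cuts [6, 81, 113]
  BxoII (CCAGG, off=5): starts [136] → cuts [141]
  RvuVI (CGTTGA, off=6): starts [31, 43, 50, 92, 126, 145, 156] → cuts [37, 49, 56, 98, 132, 151, 162]
  JekII (CACCA, off=3): starts [169] → cuts [172]

All cut coordinates (distinct, sorted): [6, 19, 26, 37, 49, 56, 57, 81, 87, 98, 99, 113, 121, 132, 141, 151, 162, 165, 172]

Fragments:
  [0,6): 6 bp
  [6,19): 13 bp
  [19,26): 7 bp
  [26,37): 11 bp
  [37,49): 12 bp
  [49,56): 7 bp
  [56,57): 1 bp
  [57,81): 24 bp
  [81,87): 6 bp
  [87,98): 11 bp
  [98,99): 1 bp
  [99,113): 14 bp
  [113,121): 8 bp
  [121,132): 11 bp
  [132,141): 9 bp
  [141,151): 10 bp
  [151,162): 11 bp
  [162,165): 3 bp
  [165,172): 7 bp
  [172,174): 2 bp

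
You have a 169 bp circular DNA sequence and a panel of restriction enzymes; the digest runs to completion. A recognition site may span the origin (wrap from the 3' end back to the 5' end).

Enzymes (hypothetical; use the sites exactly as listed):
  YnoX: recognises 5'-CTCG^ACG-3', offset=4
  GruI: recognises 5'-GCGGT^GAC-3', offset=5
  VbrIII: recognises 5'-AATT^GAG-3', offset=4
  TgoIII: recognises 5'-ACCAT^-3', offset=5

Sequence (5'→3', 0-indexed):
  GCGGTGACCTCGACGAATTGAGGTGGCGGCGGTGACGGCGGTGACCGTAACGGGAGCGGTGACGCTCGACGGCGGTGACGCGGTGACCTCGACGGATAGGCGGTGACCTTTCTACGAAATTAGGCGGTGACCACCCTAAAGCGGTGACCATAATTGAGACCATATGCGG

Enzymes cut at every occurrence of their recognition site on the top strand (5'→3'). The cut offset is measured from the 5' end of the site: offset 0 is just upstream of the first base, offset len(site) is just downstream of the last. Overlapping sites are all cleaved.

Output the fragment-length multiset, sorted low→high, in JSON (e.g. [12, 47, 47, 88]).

Site scan:
  YnoX (CTCGACG, off=4): starts [8, 64, 87] → cuts [12, 68, 91]
  GruI (GCGGTGAC, off=5): starts [0, 28, 37, 55, 71, 79, 99, 123, 140] → cuts [5, 33, 42, 60, 76, 84, 104, 128, 145]
  VbrIII (AATTGAG, off=4): starts [15, 151] → cuts [19, 155]
  TgoIII (ACCAT, off=5): starts [146, 158] → cuts [151, 163]

All cut coordinates (distinct, sorted): [5, 12, 19, 33, 42, 60, 68, 76, 84, 91, 104, 128, 145, 151, 155, 163]

Fragments:
  5→12: 7 bp
  12→19: 7 bp
  19→33: 14 bp
  33→42: 9 bp
  42→60: 18 bp
  60→68: 8 bp
  68→76: 8 bp
  76→84: 8 bp
  84→91: 7 bp
  91→104: 13 bp
  104→128: 24 bp
  128→145: 17 bp
  145→151: 6 bp
  151→155: 4 bp
  155→163: 8 bp
  163→5 (wrap): 169-163+5 = 11 bp

[4,6,7,7,7,8,8,8,8,9,11,13,14,17,18,24]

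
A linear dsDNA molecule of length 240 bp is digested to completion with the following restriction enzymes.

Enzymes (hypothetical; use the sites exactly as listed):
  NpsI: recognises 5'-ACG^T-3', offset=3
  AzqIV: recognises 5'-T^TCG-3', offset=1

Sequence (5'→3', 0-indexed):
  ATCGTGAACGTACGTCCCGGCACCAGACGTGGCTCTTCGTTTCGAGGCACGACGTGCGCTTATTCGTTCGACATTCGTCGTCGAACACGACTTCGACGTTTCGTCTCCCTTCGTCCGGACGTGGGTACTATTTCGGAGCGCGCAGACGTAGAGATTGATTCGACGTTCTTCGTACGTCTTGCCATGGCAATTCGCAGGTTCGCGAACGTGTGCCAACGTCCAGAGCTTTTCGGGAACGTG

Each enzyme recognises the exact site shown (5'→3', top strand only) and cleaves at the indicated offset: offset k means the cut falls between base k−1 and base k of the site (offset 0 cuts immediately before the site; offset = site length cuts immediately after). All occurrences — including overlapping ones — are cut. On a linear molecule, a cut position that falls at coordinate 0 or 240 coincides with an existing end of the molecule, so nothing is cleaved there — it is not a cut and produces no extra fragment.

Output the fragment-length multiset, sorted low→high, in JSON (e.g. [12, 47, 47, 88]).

Site scan:
  NpsI (ACGT, off=3): starts [7, 11, 26, 51, 95, 118, 145, 162, 173, 205, 215, 235] → cuts [10, 14, 29, 54, 98, 121, 148, 165, 176, 208, 218, 238]
  AzqIV (TTCG, off=1): starts [35, 40, 62, 66, 73, 91, 99, 109, 131, 158, 168, 190, 198, 228] → cuts [36, 41, 63, 67, 74, 92, 100, 110, 132, 159, 169, 191, 199, 229]

Pooled cuts: [10, 14, 29, 36, 41, 54, 63, 67, 74, 92, 98, 100, 110, 121, 132, 148, 159, 165, 169, 176, 191, 199, 208, 218, 229, 238]

Fragment lengths:
  [0,10): 10 bp
  [10,14): 4 bp
  [14,29): 15 bp
  [29,36): 7 bp
  [36,41): 5 bp
  [41,54): 13 bp
  [54,63): 9 bp
  [63,67): 4 bp
  [67,74): 7 bp
  [74,92): 18 bp
  [92,98): 6 bp
  [98,100): 2 bp
  [100,110): 10 bp
  [110,121): 11 bp
  [121,132): 11 bp
  [132,148): 16 bp
  [148,159): 11 bp
  [159,165): 6 bp
  [165,169): 4 bp
  [169,176): 7 bp
  [176,191): 15 bp
  [191,199): 8 bp
  [199,208): 9 bp
  [208,218): 10 bp
  [218,229): 11 bp
  [229,238): 9 bp
  [238,240): 2 bp

[2,2,4,4,4,5,6,6,7,7,7,8,9,9,9,10,10,10,11,11,11,11,13,15,15,16,18]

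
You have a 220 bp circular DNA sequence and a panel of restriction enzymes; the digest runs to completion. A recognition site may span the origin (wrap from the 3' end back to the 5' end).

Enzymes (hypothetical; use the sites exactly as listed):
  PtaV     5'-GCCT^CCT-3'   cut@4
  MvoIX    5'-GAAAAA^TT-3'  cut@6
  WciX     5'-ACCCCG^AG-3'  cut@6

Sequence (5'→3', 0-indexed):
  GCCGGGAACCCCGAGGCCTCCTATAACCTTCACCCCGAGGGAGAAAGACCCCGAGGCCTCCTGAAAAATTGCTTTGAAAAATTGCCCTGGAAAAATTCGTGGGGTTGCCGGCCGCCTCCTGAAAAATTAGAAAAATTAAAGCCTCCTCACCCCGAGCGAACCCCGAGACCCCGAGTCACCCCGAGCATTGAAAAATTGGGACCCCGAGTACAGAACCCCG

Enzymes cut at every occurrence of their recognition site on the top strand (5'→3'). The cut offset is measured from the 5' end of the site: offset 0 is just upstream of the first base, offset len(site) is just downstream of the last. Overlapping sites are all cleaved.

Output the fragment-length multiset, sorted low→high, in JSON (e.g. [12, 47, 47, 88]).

[6,6,8,9,9,9,9,10,10,11,11,12,13,14,16,18,22,27]

Scan for sites:
  PtaV GCCTCCT/4: at [15, 55, 113, 140] ⇒ [19, 59, 117, 144]
  MvoIX GAAAAATT/6: at [62, 75, 89, 120, 129, 189] ⇒ [68, 81, 95, 126, 135, 195]
  WciX ACCCCGAG/6: at [7, 31, 47, 148, 159, 167, 177, 200] ⇒ [13, 37, 53, 154, 165, 173, 183, 206]

Pooled cuts: [13, 19, 37, 53, 59, 68, 81, 95, 117, 126, 135, 144, 154, 165, 173, 183, 195, 206]

Fragments:
  13→19: 6 bp
  19→37: 18 bp
  37→53: 16 bp
  53→59: 6 bp
  59→68: 9 bp
  68→81: 13 bp
  81→95: 14 bp
  95→117: 22 bp
  117→126: 9 bp
  126→135: 9 bp
  135→144: 9 bp
  144→154: 10 bp
  154→165: 11 bp
  165→173: 8 bp
  173→183: 10 bp
  183→195: 12 bp
  195→206: 11 bp
  206→13 (wrap): 220-206+13 = 27 bp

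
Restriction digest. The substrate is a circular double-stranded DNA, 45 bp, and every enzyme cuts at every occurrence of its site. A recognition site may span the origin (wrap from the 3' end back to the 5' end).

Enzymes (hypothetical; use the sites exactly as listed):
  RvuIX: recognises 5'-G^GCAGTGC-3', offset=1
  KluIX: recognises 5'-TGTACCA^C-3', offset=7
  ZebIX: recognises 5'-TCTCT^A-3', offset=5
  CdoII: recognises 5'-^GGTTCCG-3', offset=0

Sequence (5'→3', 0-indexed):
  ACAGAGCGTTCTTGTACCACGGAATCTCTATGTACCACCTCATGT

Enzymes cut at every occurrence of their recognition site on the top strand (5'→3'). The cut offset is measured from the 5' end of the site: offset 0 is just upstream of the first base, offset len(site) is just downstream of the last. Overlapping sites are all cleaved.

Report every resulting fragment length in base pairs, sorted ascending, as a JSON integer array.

Per-enzyme occurrences:
  RvuIX (GGCAGTGC, off=1): no sites
  KluIX (TGTACCAC, off=7): starts [12, 30] → cuts [19, 37]
  ZebIX (TCTCTA, off=5): starts [24] → cuts [29]
  CdoII (GGTTCCG, off=0): no sites

All cut coordinates (distinct, sorted): [19, 29, 37]

Fragments:
  19→29: 10 bp
  29→37: 8 bp
  37→19 (wrap): 45-37+19 = 27 bp

[8,10,27]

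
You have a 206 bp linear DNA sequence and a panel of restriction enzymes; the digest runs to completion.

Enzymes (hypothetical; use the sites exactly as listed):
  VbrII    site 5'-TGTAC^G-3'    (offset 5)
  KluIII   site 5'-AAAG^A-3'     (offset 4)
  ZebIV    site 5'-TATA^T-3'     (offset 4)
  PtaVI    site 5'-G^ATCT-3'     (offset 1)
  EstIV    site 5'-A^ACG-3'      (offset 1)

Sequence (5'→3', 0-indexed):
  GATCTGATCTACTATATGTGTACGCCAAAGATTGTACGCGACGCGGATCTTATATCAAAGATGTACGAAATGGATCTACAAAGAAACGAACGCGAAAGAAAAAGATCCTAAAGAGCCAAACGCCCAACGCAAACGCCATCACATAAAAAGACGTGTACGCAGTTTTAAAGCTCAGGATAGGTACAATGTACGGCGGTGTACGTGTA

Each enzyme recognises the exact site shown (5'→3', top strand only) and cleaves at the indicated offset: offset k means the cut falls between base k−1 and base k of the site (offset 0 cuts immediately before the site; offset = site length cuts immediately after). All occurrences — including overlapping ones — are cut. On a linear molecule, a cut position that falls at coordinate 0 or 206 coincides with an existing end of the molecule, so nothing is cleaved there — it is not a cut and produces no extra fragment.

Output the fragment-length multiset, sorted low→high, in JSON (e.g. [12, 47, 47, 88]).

Per-enzyme occurrences:
  VbrII TGTACG/5: at [18, 32, 61, 153, 186, 196] ⇒ [23, 37, 66, 158, 191, 201]
  KluIII AAAGA/4: at [26, 56, 79, 94, 100, 109, 146] ⇒ [30, 60, 83, 98, 104, 113, 150]
  ZebIV TATAT/4: at [12, 50] ⇒ [16, 54]
  PtaVI GATCT/1: at [0, 5, 45, 72] ⇒ [1, 6, 46, 73]
  EstIV AACG/1: at [84, 88, 118, 125, 131] ⇒ [85, 89, 119, 126, 132]

Pooled cuts: [1, 6, 16, 23, 30, 37, 46, 54, 60, 66, 73, 83, 85, 89, 98, 104, 113, 119, 126, 132, 150, 158, 191, 201]

Fragment lengths:
  [0,1): 1 bp
  [1,6): 5 bp
  [6,16): 10 bp
  [16,23): 7 bp
  [23,30): 7 bp
  [30,37): 7 bp
  [37,46): 9 bp
  [46,54): 8 bp
  [54,60): 6 bp
  [60,66): 6 bp
  [66,73): 7 bp
  [73,83): 10 bp
  [83,85): 2 bp
  [85,89): 4 bp
  [89,98): 9 bp
  [98,104): 6 bp
  [104,113): 9 bp
  [113,119): 6 bp
  [119,126): 7 bp
  [126,132): 6 bp
  [132,150): 18 bp
  [150,158): 8 bp
  [158,191): 33 bp
  [191,201): 10 bp
  [201,206): 5 bp

[1,2,4,5,5,6,6,6,6,6,7,7,7,7,7,8,8,9,9,9,10,10,10,18,33]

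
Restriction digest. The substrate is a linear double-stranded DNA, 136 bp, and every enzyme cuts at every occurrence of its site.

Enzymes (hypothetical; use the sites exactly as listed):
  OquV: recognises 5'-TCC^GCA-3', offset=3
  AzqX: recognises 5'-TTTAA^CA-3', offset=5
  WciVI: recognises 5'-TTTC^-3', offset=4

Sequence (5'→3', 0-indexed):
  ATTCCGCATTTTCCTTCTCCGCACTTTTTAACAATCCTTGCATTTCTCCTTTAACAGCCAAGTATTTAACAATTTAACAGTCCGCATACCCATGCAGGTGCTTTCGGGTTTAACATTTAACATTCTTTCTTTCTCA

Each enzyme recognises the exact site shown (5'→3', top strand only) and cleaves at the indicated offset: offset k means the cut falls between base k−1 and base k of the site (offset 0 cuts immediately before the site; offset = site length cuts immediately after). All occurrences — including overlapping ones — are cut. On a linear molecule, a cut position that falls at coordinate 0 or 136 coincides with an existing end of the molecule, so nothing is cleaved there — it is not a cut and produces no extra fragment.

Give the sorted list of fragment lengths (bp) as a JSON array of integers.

Site scan:
  OquV TCCGCA/3: at [2, 17, 80] ⇒ [5, 20, 83]
  AzqX TTTAACA/5: at [26, 49, 64, 72, 108, 115] ⇒ [31, 54, 69, 77, 113, 120]
  WciVI TTTC/4: at [9, 42, 101, 125, 129] ⇒ [13, 46, 105, 129, 133]

All cut coordinates (distinct, sorted): [5, 13, 20, 31, 46, 54, 69, 77, 83, 105, 113, 120, 129, 133]

Fragments:
  [0,5): 5 bp
  [5,13): 8 bp
  [13,20): 7 bp
  [20,31): 11 bp
  [31,46): 15 bp
  [46,54): 8 bp
  [54,69): 15 bp
  [69,77): 8 bp
  [77,83): 6 bp
  [83,105): 22 bp
  [105,113): 8 bp
  [113,120): 7 bp
  [120,129): 9 bp
  [129,133): 4 bp
  [133,136): 3 bp

[3,4,5,6,7,7,8,8,8,8,9,11,15,15,22]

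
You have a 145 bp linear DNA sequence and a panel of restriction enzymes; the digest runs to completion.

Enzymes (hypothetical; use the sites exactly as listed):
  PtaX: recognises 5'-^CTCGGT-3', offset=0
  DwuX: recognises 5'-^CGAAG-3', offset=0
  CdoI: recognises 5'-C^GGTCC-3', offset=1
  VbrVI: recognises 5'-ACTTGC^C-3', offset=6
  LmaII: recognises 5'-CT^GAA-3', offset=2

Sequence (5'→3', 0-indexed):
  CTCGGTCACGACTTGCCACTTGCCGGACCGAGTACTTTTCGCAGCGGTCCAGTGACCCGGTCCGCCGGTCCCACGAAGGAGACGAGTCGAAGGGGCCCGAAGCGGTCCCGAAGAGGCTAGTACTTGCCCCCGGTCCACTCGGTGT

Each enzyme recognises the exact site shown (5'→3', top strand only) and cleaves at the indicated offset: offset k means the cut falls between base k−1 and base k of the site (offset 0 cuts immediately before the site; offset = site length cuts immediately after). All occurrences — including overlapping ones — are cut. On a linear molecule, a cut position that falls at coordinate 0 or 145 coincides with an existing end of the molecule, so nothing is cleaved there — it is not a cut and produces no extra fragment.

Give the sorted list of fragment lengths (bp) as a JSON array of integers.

[4,5,6,6,7,7,8,8,10,13,14,16,19,22]

Site scan:
  PtaX CTCGGT/0: at [0, 137] ⇒ [137] (position 0 is a terminus of the linear molecule — no cut)
  DwuX CGAAG/0: at [73, 87, 97, 108] ⇒ [73, 87, 97, 108]
  CdoI CGGTCC/1: at [44, 57, 65, 102, 130] ⇒ [45, 58, 66, 103, 131]
  VbrVI ACTTGCC/6: at [10, 17, 121] ⇒ [16, 23, 127]
  LmaII (CTGAA, off=2): no sites

Pooled cuts: [16, 23, 45, 58, 66, 73, 87, 97, 103, 108, 127, 131, 137]

Fragment lengths:
  [0,16): 16 bp
  [16,23): 7 bp
  [23,45): 22 bp
  [45,58): 13 bp
  [58,66): 8 bp
  [66,73): 7 bp
  [73,87): 14 bp
  [87,97): 10 bp
  [97,103): 6 bp
  [103,108): 5 bp
  [108,127): 19 bp
  [127,131): 4 bp
  [131,137): 6 bp
  [137,145): 8 bp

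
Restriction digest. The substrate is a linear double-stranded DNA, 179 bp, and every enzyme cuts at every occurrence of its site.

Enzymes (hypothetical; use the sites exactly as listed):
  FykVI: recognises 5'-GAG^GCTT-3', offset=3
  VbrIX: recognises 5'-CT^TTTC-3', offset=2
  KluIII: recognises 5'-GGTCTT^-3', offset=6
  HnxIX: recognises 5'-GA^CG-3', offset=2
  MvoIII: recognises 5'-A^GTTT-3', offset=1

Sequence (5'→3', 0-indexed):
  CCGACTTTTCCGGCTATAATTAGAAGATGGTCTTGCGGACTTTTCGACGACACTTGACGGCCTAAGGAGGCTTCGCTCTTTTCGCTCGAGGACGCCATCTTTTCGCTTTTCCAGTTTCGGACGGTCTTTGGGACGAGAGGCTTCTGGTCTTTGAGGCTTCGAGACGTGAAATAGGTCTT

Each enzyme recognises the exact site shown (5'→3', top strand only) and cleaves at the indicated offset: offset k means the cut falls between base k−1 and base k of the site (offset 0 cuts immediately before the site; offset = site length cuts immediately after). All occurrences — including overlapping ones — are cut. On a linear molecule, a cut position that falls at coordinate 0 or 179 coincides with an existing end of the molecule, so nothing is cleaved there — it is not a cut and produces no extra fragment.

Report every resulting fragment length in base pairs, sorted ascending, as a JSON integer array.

Per-enzyme occurrences:
  FykVI (GAGGCTT, off=3): starts [66, 136, 152] → cuts [69, 139, 155]
  VbrIX (CTTTTC, off=2): starts [4, 39, 77, 98, 105] → cuts [6, 41, 79, 100, 107]
  KluIII (GGTCTT, off=6): starts [28, 122, 145, 173] → cuts [34, 128, 151] (position 179 is a terminus of the linear molecule — no cut)
  HnxIX (GACG, off=2): starts [45, 55, 90, 119, 131, 162] → cuts [47, 57, 92, 121, 133, 164]
  MvoIII (AGTTT, off=1): starts [112] → cuts [113]

Pooled cuts: [6, 34, 41, 47, 57, 69, 79, 92, 100, 107, 113, 121, 128, 133, 139, 151, 155, 164]

Fragment lengths:
  [0,6): 6 bp
  [6,34): 28 bp
  [34,41): 7 bp
  [41,47): 6 bp
  [47,57): 10 bp
  [57,69): 12 bp
  [69,79): 10 bp
  [79,92): 13 bp
  [92,100): 8 bp
  [100,107): 7 bp
  [107,113): 6 bp
  [113,121): 8 bp
  [121,128): 7 bp
  [128,133): 5 bp
  [133,139): 6 bp
  [139,151): 12 bp
  [151,155): 4 bp
  [155,164): 9 bp
  [164,179): 15 bp

[4,5,6,6,6,6,7,7,7,8,8,9,10,10,12,12,13,15,28]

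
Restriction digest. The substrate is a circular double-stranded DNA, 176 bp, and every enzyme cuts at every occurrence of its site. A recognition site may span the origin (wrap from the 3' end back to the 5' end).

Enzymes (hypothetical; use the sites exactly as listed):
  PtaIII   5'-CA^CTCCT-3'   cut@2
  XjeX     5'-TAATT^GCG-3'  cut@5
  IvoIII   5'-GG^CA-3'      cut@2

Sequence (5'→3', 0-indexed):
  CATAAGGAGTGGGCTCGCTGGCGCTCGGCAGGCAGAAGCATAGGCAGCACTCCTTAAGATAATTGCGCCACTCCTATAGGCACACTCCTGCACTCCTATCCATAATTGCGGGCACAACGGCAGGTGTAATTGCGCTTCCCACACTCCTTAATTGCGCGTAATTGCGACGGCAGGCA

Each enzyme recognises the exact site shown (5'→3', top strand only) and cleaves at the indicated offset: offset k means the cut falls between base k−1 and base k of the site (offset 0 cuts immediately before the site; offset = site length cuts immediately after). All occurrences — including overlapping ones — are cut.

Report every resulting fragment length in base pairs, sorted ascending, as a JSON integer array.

[4,4,4,5,5,6,7,8,8,10,10,10,11,12,12,15,15,30]

Per-enzyme occurrences:
  PtaIII CACTCCT/2: at [47, 68, 82, 90, 141] ⇒ [49, 70, 84, 92, 143]
  XjeX TAATTGCG/5: at [59, 102, 126, 148, 158] ⇒ [64, 107, 131, 153, 163]
  IvoIII GGCA/2: at [26, 30, 42, 78, 110, 118, 168, 172] ⇒ [28, 32, 44, 80, 112, 120, 170, 174]

All cut coordinates (distinct, sorted): [28, 32, 44, 49, 64, 70, 80, 84, 92, 107, 112, 120, 131, 143, 153, 163, 170, 174]

Fragment lengths:
  28→32: 4 bp
  32→44: 12 bp
  44→49: 5 bp
  49→64: 15 bp
  64→70: 6 bp
  70→80: 10 bp
  80→84: 4 bp
  84→92: 8 bp
  92→107: 15 bp
  107→112: 5 bp
  112→120: 8 bp
  120→131: 11 bp
  131→143: 12 bp
  143→153: 10 bp
  153→163: 10 bp
  163→170: 7 bp
  170→174: 4 bp
  174→28 (wrap): 176-174+28 = 30 bp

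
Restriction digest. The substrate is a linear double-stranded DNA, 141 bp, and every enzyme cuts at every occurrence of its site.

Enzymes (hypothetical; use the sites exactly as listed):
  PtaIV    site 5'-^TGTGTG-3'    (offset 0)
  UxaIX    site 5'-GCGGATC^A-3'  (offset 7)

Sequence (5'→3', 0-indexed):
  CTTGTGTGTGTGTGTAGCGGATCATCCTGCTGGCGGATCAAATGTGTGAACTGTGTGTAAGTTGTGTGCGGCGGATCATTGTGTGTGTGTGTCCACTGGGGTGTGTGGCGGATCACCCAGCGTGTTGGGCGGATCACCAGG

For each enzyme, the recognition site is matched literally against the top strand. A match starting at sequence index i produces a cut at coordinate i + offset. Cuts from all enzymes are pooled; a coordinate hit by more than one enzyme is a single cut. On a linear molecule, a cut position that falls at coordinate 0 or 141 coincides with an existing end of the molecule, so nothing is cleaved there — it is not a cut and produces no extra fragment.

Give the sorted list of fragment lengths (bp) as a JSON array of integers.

Scan for sites:
  PtaIV TGTGTG/0: at [2, 4, 6, 8, 42, 51, 62, 79, 81, 83, 85, 101] ⇒ [2, 4, 6, 8, 42, 51, 62, 79, 81, 83, 85, 101]
  UxaIX GCGGATCA/7: at [16, 32, 70, 107, 128] ⇒ [23, 39, 77, 114, 135]

All cut coordinates (distinct, sorted): [2, 4, 6, 8, 23, 39, 42, 51, 62, 77, 79, 81, 83, 85, 101, 114, 135]

Fragments:
  [0,2): 2 bp
  [2,4): 2 bp
  [4,6): 2 bp
  [6,8): 2 bp
  [8,23): 15 bp
  [23,39): 16 bp
  [39,42): 3 bp
  [42,51): 9 bp
  [51,62): 11 bp
  [62,77): 15 bp
  [77,79): 2 bp
  [79,81): 2 bp
  [81,83): 2 bp
  [83,85): 2 bp
  [85,101): 16 bp
  [101,114): 13 bp
  [114,135): 21 bp
  [135,141): 6 bp

[2,2,2,2,2,2,2,2,3,6,9,11,13,15,15,16,16,21]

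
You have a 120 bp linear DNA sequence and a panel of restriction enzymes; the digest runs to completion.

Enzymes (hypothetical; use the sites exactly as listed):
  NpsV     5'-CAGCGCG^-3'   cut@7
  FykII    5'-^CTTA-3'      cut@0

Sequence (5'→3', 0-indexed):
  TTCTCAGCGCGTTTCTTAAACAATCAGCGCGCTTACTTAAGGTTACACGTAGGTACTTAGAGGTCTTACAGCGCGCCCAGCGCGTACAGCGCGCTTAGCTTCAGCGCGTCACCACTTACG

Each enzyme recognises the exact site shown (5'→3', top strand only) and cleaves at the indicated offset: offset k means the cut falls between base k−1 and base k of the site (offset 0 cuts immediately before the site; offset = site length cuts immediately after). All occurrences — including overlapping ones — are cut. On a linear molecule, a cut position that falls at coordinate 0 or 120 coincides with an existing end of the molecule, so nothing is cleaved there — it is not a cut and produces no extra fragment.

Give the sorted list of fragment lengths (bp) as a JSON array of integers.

[3,4,6,6,9,9,9,11,11,15,17,20]

Scan for sites:
  NpsV CAGCGCG/7: at [4, 24, 68, 77, 86, 101] ⇒ [11, 31, 75, 84, 93, 108]
  FykII CTTA/0: at [14, 31, 35, 55, 64, 93, 114] ⇒ [14, 31, 35, 55, 64, 93, 114]

All cut coordinates (distinct, sorted): [11, 14, 31, 35, 55, 64, 75, 84, 93, 108, 114]

Fragment lengths:
  [0,11): 11 bp
  [11,14): 3 bp
  [14,31): 17 bp
  [31,35): 4 bp
  [35,55): 20 bp
  [55,64): 9 bp
  [64,75): 11 bp
  [75,84): 9 bp
  [84,93): 9 bp
  [93,108): 15 bp
  [108,114): 6 bp
  [114,120): 6 bp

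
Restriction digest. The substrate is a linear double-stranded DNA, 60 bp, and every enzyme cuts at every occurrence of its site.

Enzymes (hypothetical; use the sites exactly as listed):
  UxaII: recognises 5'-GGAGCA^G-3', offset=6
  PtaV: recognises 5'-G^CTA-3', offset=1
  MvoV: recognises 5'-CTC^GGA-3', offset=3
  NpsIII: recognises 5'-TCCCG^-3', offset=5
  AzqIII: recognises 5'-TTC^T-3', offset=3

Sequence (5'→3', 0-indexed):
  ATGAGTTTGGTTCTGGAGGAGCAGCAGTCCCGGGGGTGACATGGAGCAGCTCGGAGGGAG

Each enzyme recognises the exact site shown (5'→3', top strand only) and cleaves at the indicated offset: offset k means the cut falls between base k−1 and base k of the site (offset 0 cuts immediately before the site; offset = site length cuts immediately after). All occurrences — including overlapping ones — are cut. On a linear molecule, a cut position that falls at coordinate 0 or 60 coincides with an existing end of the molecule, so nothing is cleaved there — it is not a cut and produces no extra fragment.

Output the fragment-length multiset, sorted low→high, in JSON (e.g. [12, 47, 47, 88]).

Site scan:
  UxaII GGAGCAG/6: at [17, 42] ⇒ [23, 48]
  PtaV (GCTA, off=1): no sites
  MvoV CTCGGA/3: at [49] ⇒ [52]
  NpsIII TCCCG/5: at [27] ⇒ [32]
  AzqIII TTCT/3: at [10] ⇒ [13]

All cut coordinates (distinct, sorted): [13, 23, 32, 48, 52]

Fragments:
  [0,13): 13 bp
  [13,23): 10 bp
  [23,32): 9 bp
  [32,48): 16 bp
  [48,52): 4 bp
  [52,60): 8 bp

[4,8,9,10,13,16]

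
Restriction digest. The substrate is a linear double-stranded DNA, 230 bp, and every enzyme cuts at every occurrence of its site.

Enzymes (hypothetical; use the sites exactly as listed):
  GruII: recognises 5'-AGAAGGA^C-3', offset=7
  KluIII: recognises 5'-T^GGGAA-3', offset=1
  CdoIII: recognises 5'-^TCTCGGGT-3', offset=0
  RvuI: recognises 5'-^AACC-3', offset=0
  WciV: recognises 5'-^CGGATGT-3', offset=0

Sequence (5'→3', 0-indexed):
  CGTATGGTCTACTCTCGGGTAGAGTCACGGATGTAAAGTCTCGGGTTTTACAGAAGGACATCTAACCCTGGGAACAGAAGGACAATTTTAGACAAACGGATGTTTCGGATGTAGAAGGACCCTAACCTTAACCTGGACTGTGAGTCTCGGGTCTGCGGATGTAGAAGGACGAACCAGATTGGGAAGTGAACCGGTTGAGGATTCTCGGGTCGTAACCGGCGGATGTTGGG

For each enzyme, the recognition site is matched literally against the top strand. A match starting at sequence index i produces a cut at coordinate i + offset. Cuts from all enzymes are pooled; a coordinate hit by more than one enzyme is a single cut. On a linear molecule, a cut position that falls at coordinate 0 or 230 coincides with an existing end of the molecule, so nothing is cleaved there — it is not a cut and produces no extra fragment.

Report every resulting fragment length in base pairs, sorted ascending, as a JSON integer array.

[2,4,5,6,6,6,8,9,9,11,11,11,11,12,13,14,14,14,14,15,15,20]

Scan for sites:
  GruII (AGAAGGAC, off=7): starts [51, 75, 112, 162] → cuts [58, 82, 119, 169]
  KluIII (TGGGAA, off=1): starts [68, 179] → cuts [69, 180]
  CdoIII (TCTCGGGT, off=0): starts [12, 38, 144, 202] → cuts [12, 38, 144, 202]
  RvuI (AACC, off=0): starts [63, 123, 129, 171, 188, 213] → cuts [63, 123, 129, 171, 188, 213]
  WciV (CGGATGT, off=0): starts [27, 96, 105, 155, 219] → cuts [27, 96, 105, 155, 219]

All cut coordinates (distinct, sorted): [12, 27, 38, 58, 63, 69, 82, 96, 105, 119, 123, 129, 144, 155, 169, 171, 180, 188, 202, 213, 219]

Fragments:
  [0,12): 12 bp
  [12,27): 15 bp
  [27,38): 11 bp
  [38,58): 20 bp
  [58,63): 5 bp
  [63,69): 6 bp
  [69,82): 13 bp
  [82,96): 14 bp
  [96,105): 9 bp
  [105,119): 14 bp
  [119,123): 4 bp
  [123,129): 6 bp
  [129,144): 15 bp
  [144,155): 11 bp
  [155,169): 14 bp
  [169,171): 2 bp
  [171,180): 9 bp
  [180,188): 8 bp
  [188,202): 14 bp
  [202,213): 11 bp
  [213,219): 6 bp
  [219,230): 11 bp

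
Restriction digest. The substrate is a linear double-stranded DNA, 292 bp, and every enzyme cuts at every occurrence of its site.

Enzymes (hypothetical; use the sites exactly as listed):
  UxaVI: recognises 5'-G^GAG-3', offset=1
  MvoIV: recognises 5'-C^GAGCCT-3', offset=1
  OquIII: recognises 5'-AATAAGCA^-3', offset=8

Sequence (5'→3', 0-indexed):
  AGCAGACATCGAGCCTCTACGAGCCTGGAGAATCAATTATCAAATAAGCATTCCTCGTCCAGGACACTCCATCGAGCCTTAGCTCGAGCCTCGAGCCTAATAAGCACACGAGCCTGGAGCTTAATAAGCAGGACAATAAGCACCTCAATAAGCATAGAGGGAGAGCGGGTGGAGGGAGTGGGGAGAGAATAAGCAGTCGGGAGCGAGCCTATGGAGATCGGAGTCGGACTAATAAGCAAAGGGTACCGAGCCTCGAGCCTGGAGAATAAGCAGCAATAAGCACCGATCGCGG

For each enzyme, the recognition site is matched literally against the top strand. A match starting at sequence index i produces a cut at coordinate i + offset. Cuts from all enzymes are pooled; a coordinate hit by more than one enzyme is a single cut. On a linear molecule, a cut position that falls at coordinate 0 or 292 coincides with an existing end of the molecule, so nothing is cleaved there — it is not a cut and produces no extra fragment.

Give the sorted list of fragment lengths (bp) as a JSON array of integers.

Per-enzyme occurrences:
  UxaVI (GGAG, off=1): starts [26, 115, 159, 170, 174, 181, 199, 212, 219, 260] → cuts [27, 116, 160, 171, 175, 182, 200, 213, 220, 261]
  MvoIV (CGAGCCT, off=1): starts [9, 19, 72, 84, 91, 108, 203, 246, 253] → cuts [10, 20, 73, 85, 92, 109, 204, 247, 254]
  OquIII (AATAAGCA, off=8): starts [42, 98, 122, 134, 146, 187, 230, 264, 274] → cuts [50, 106, 130, 142, 154, 195, 238, 272, 282]

Pooled cuts: [10, 20, 27, 50, 73, 85, 92, 106, 109, 116, 130, 142, 154, 160, 171, 175, 182, 195, 200, 204, 213, 220, 238, 247, 254, 261, 272, 282]

Fragment lengths:
  [0,10): 10 bp
  [10,20): 10 bp
  [20,27): 7 bp
  [27,50): 23 bp
  [50,73): 23 bp
  [73,85): 12 bp
  [85,92): 7 bp
  [92,106): 14 bp
  [106,109): 3 bp
  [109,116): 7 bp
  [116,130): 14 bp
  [130,142): 12 bp
  [142,154): 12 bp
  [154,160): 6 bp
  [160,171): 11 bp
  [171,175): 4 bp
  [175,182): 7 bp
  [182,195): 13 bp
  [195,200): 5 bp
  [200,204): 4 bp
  [204,213): 9 bp
  [213,220): 7 bp
  [220,238): 18 bp
  [238,247): 9 bp
  [247,254): 7 bp
  [254,261): 7 bp
  [261,272): 11 bp
  [272,282): 10 bp
  [282,292): 10 bp

[3,4,4,5,6,7,7,7,7,7,7,7,9,9,10,10,10,10,11,11,12,12,12,13,14,14,18,23,23]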